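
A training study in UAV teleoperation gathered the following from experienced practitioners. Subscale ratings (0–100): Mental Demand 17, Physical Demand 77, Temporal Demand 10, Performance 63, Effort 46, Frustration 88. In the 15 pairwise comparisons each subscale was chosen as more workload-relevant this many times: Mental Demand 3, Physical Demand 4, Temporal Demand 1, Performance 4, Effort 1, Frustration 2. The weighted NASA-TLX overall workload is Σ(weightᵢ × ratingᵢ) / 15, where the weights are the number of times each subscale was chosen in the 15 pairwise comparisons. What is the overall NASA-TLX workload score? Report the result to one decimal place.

The tallies are the weights (they sum to 15).
Weighted sum = 3·17 + 4·77 + 1·10 + 4·63 + 1·46 + 2·88
            = 51 + 308 + 10 + 252 + 46 + 176 = 843.
Overall workload = 843 / 15 = 56.2000 ≈ 56.2.

56.2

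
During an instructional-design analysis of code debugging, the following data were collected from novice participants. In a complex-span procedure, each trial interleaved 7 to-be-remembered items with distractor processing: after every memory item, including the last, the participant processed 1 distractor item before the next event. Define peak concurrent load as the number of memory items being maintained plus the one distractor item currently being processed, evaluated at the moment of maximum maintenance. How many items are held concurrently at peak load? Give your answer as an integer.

8

Maintenance is greatest during the distractor(s) after memory item 7: all 7 memory items are being held.
One distractor item is concurrently being processed.
Peak concurrent load = 7 + 1 = 8 items.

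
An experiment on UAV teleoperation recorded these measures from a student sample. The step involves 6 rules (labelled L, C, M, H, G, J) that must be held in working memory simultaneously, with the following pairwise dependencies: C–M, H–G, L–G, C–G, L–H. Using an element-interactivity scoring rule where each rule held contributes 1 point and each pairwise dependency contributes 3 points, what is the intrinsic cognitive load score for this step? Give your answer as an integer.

21

Count of rules held simultaneously: 6.
Count of pairwise dependencies listed: 5.
Element contribution: 6 × 1 = 6.
Interaction contribution: 5 × 3 = 15.
Intrinsic load = 6 + 15 = 21.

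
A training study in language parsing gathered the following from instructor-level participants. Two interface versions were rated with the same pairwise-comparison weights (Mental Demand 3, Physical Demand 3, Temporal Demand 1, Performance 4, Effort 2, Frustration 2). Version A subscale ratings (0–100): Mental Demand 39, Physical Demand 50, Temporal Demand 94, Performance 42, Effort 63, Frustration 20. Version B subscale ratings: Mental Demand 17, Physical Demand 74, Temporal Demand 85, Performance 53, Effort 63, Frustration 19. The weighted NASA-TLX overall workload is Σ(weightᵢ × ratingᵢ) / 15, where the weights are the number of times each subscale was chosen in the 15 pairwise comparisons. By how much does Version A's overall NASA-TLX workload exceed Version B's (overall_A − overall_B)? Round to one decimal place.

Version A weighted sum = 3·39 + 3·50 + 1·94 + 4·42 + 2·63 + 2·20 = 117 + 150 + 94 + 168 + 126 + 40 = 695; overall_A = 695/15 = 46.3333.
Version B weighted sum = 3·17 + 3·74 + 1·85 + 4·53 + 2·63 + 2·19 = 51 + 222 + 85 + 212 + 126 + 38 = 734; overall_B = 734/15 = 48.9333.
Difference = 46.3333 − 48.9333 = -2.6000 ≈ -2.6.

-2.6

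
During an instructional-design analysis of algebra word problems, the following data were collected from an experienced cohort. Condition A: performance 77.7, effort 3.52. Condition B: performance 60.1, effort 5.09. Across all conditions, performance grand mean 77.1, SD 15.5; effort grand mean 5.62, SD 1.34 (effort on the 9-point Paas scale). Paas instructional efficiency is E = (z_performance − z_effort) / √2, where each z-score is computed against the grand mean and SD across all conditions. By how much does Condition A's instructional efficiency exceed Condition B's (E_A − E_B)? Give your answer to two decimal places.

Condition A: z_P = (77.7 − 77.1)/15.5 = 0.0387; z_E = (3.52 − 5.62)/1.34 = -1.5672; E_A = (0.0387 − (-1.5672))/√2 = 1.1355.
Condition B: z_P = (60.1 − 77.1)/15.5 = -1.0968; z_E = (5.09 − 5.62)/1.34 = -0.3955; E_B = (-1.0968 − (-0.3955))/√2 = -0.4959.
E_A − E_B = 1.1355 − (-0.4959) = 1.6314 ≈ 1.63.

1.63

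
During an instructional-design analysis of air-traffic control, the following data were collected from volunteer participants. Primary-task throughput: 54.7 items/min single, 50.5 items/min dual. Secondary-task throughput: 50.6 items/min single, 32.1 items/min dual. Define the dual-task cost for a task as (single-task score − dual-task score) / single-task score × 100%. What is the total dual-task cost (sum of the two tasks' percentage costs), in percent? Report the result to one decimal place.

44.2

Primary cost = (54.7 − 50.5) / 54.7 × 100% = 7.6782%.
Secondary cost = (50.6 − 32.1) / 50.6 × 100% = 36.5613%.
Total = 7.6782% + 36.5613% = 44.2395% ≈ 44.2%.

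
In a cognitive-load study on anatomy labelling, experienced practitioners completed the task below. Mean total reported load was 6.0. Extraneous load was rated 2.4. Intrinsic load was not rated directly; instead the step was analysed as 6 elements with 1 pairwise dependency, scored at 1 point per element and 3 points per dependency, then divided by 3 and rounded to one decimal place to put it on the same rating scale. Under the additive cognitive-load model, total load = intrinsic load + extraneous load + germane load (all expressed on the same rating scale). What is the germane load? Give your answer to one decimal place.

Intrinsic (element-interactivity): (6 × 1 + 1 × 3) / 3 = 9 / 3 = 3.0000 → 3.0.
germane load = total − intrinsic − extraneous
             = 6.0 − 3.0 − 2.4 = 0.6.

0.6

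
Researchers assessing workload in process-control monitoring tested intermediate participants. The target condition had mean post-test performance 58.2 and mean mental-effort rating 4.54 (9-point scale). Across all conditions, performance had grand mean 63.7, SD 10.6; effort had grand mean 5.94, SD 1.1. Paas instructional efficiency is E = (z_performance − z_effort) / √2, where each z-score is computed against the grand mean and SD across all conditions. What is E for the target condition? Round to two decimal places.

z_performance = (58.2 − 63.7) / 10.6 = -5.5000 / 10.6 = -0.5189.
z_effort = (4.54 − 5.94) / 1.1 = -1.4000 / 1.1 = -1.2727.
z_P − z_E = -0.5189 − (-1.2727) = 0.7538.
E = 0.7538 / √2 = 0.7538 / 1.41421 = 0.5330 ≈ 0.53.

0.53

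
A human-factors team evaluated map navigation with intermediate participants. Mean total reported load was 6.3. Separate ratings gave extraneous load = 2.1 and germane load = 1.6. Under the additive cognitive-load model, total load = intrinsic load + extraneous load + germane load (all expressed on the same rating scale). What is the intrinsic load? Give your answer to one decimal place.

2.6

intrinsic load = total − extraneous − germane
             = 6.3 − 2.1 − 1.6 = 2.6.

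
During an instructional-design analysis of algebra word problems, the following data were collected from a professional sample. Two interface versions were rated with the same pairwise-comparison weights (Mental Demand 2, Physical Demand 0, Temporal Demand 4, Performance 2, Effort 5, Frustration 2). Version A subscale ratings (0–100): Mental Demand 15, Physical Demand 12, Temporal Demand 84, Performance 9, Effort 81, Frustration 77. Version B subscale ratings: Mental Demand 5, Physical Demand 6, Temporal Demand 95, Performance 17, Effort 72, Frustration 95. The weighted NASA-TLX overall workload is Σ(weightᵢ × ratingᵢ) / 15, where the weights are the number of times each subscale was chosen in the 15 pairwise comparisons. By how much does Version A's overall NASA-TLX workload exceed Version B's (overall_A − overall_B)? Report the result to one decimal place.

Version A weighted sum = 2·15 + 0·12 + 4·84 + 2·9 + 5·81 + 2·77 = 30 + 0 + 336 + 18 + 405 + 154 = 943; overall_A = 943/15 = 62.8667.
Version B weighted sum = 2·5 + 0·6 + 4·95 + 2·17 + 5·72 + 2·95 = 10 + 0 + 380 + 34 + 360 + 190 = 974; overall_B = 974/15 = 64.9333.
Difference = 62.8667 − 64.9333 = -2.0666 ≈ -2.1.

-2.1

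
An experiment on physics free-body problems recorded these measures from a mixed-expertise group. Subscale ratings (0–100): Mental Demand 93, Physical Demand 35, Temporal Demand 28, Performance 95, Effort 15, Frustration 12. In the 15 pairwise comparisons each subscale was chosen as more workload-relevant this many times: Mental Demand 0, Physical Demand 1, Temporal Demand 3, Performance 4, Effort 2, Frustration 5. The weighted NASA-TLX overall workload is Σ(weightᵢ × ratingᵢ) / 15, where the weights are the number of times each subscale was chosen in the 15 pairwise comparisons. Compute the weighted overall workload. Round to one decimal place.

The tallies are the weights (they sum to 15).
Weighted sum = 0·93 + 1·35 + 3·28 + 4·95 + 2·15 + 5·12
            = 0 + 35 + 84 + 380 + 30 + 60 = 589.
Overall workload = 589 / 15 = 39.2667 ≈ 39.3.

39.3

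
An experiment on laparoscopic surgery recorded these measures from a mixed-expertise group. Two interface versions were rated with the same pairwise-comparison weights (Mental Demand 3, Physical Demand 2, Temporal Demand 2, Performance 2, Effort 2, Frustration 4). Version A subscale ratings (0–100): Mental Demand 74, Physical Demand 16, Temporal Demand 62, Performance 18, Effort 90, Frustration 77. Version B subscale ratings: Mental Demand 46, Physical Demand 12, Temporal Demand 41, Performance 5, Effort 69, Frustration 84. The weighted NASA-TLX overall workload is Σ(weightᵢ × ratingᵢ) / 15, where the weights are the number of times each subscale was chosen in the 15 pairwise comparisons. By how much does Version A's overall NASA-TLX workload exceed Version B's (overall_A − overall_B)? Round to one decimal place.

Version A weighted sum = 3·74 + 2·16 + 2·62 + 2·18 + 2·90 + 4·77 = 222 + 32 + 124 + 36 + 180 + 308 = 902; overall_A = 902/15 = 60.1333.
Version B weighted sum = 3·46 + 2·12 + 2·41 + 2·5 + 2·69 + 4·84 = 138 + 24 + 82 + 10 + 138 + 336 = 728; overall_B = 728/15 = 48.5333.
Difference = 60.1333 − 48.5333 = 11.6000 ≈ 11.6.

11.6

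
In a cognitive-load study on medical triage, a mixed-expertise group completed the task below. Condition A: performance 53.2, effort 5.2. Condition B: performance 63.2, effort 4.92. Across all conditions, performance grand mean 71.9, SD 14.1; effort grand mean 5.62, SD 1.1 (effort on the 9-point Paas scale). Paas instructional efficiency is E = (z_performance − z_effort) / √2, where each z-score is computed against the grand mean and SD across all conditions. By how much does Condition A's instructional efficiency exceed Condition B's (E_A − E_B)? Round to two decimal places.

-0.68

Condition A: z_P = (53.2 − 71.9)/14.1 = -1.3262; z_E = (5.2 − 5.62)/1.1 = -0.3818; E_A = (-1.3262 − (-0.3818))/√2 = -0.6678.
Condition B: z_P = (63.2 − 71.9)/14.1 = -0.6170; z_E = (4.92 − 5.62)/1.1 = -0.6364; E_B = (-0.6170 − (-0.6364))/√2 = 0.0137.
E_A − E_B = -0.6678 − 0.0137 = -0.6815 ≈ -0.68.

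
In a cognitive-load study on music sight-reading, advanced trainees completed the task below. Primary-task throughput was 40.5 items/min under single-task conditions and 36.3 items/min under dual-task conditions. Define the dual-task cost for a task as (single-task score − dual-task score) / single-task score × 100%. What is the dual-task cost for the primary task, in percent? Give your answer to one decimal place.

Cost = (40.5 − 36.3) / 40.5 × 100%
     = 4.2000 / 40.5 × 100% = 10.3704%.
≈ 10.4%.

10.4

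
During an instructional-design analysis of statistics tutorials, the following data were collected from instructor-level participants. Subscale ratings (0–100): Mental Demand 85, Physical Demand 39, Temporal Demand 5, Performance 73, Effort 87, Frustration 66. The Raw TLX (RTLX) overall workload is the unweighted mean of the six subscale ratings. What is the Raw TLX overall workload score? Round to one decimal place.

Sum of ratings = 85 + 39 + 5 + 73 + 87 + 66 = 355.
RTLX = 355 / 6 = 59.1667 ≈ 59.2.

59.2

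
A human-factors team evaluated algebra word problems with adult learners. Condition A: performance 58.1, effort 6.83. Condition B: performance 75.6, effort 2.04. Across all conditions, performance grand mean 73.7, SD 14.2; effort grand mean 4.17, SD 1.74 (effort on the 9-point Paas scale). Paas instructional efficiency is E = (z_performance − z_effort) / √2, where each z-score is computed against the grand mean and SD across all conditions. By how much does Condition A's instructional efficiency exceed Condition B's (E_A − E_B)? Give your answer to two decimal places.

-2.82

Condition A: z_P = (58.1 − 73.7)/14.2 = -1.0986; z_E = (6.83 − 4.17)/1.74 = 1.5287; E_A = (-1.0986 − 1.5287)/√2 = -1.8578.
Condition B: z_P = (75.6 − 73.7)/14.2 = 0.1338; z_E = (2.04 − 4.17)/1.74 = -1.2241; E_B = (0.1338 − (-1.2241))/√2 = 0.9602.
E_A − E_B = -1.8578 − 0.9602 = -2.8180 ≈ -2.82.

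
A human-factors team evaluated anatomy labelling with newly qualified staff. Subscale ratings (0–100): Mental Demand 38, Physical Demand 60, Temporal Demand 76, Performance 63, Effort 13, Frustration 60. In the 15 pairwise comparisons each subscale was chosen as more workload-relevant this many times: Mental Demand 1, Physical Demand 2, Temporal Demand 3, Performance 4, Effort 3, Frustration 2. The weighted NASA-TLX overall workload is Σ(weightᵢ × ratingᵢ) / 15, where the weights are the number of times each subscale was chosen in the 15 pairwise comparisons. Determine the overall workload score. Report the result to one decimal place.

The tallies are the weights (they sum to 15).
Weighted sum = 1·38 + 2·60 + 3·76 + 4·63 + 3·13 + 2·60
            = 38 + 120 + 228 + 252 + 39 + 120 = 797.
Overall workload = 797 / 15 = 53.1333 ≈ 53.1.

53.1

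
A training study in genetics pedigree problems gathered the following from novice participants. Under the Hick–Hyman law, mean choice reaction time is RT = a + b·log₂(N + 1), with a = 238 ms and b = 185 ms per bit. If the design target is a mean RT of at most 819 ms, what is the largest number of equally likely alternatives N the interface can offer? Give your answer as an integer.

Set 238 + 185·log₂(N + 1) ≤ 819.
log₂(N + 1) ≤ (819 − 238) / 185 = 3.1405.
N + 1 ≤ 2^3.1405 = 8.8183.
N ≤ 7.8183, so the largest integer N is 7.

7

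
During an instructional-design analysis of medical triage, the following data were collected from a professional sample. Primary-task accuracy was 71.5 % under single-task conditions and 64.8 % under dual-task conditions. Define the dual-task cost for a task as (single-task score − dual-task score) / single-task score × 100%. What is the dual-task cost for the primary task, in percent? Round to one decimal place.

9.4

Cost = (71.5 − 64.8) / 71.5 × 100%
     = 6.7000 / 71.5 × 100% = 9.3706%.
≈ 9.4%.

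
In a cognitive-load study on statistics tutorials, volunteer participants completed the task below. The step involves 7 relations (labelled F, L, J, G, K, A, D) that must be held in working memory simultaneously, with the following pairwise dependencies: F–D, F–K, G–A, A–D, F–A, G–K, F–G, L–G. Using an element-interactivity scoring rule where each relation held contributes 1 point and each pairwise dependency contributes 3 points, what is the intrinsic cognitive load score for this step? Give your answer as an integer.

Count of relations held simultaneously: 7.
Count of pairwise dependencies listed: 8.
Element contribution: 7 × 1 = 7.
Interaction contribution: 8 × 3 = 24.
Intrinsic load = 7 + 24 = 31.

31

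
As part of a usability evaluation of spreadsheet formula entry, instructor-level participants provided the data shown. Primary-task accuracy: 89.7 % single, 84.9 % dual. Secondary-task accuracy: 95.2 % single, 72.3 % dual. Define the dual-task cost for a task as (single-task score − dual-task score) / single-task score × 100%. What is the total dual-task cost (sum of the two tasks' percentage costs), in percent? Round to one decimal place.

Primary cost = (89.7 − 84.9) / 89.7 × 100% = 5.3512%.
Secondary cost = (95.2 − 72.3) / 95.2 × 100% = 24.0546%.
Total = 5.3512% + 24.0546% = 29.4058% ≈ 29.4%.

29.4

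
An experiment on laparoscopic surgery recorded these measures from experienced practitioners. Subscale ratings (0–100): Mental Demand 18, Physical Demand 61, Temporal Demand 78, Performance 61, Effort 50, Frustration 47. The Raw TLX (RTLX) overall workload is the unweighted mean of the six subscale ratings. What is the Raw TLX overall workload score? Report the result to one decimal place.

52.5

Sum of ratings = 18 + 61 + 78 + 61 + 50 + 47 = 315.
RTLX = 315 / 6 = 52.5000 ≈ 52.5.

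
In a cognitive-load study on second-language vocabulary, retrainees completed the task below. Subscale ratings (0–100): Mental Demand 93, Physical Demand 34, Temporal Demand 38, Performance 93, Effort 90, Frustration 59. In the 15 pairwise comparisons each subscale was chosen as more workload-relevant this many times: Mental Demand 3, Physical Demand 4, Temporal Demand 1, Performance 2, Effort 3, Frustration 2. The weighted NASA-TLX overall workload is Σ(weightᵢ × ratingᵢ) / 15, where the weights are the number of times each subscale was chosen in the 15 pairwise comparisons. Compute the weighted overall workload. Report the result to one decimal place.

68.5

The tallies are the weights (they sum to 15).
Weighted sum = 3·93 + 4·34 + 1·38 + 2·93 + 3·90 + 2·59
            = 279 + 136 + 38 + 186 + 270 + 118 = 1027.
Overall workload = 1027 / 15 = 68.4667 ≈ 68.5.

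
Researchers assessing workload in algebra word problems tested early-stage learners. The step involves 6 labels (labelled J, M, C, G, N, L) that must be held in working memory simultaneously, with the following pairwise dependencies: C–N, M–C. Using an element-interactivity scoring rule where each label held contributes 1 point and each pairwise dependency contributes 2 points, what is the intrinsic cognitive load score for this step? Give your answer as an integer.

10

Count of labels held simultaneously: 6.
Count of pairwise dependencies listed: 2.
Element contribution: 6 × 1 = 6.
Interaction contribution: 2 × 2 = 4.
Intrinsic load = 6 + 4 = 10.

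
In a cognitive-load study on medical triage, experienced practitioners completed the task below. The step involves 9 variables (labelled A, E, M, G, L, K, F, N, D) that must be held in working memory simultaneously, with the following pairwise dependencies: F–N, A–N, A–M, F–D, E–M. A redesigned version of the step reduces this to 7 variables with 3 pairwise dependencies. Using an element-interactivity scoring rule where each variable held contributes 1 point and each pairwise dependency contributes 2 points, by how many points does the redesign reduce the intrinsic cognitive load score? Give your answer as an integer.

6

Original: 9 × 1 + 5 × 2 = 9 + 10 = 19.
Redesigned: 7 × 1 + 3 × 2 = 7 + 6 = 13.
Reduction = 19 − 13 = 6.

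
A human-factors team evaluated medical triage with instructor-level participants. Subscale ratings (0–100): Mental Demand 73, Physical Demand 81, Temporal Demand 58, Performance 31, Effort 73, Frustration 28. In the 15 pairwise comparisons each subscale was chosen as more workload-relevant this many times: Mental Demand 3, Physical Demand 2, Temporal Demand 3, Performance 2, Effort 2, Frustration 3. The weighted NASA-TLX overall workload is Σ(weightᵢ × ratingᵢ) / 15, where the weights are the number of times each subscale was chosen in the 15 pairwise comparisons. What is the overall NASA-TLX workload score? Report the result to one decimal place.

56.5

The tallies are the weights (they sum to 15).
Weighted sum = 3·73 + 2·81 + 3·58 + 2·31 + 2·73 + 3·28
            = 219 + 162 + 174 + 62 + 146 + 84 = 847.
Overall workload = 847 / 15 = 56.4667 ≈ 56.5.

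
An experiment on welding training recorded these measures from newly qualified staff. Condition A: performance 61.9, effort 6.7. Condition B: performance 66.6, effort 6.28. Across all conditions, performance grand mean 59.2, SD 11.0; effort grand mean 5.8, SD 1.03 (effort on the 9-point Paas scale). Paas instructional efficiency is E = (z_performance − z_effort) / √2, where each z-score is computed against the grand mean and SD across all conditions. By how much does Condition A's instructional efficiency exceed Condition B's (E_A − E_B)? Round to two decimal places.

-0.59

Condition A: z_P = (61.9 − 59.2)/11.0 = 0.2455; z_E = (6.7 − 5.8)/1.03 = 0.8738; E_A = (0.2455 − 0.8738)/√2 = -0.4443.
Condition B: z_P = (66.6 − 59.2)/11.0 = 0.6727; z_E = (6.28 − 5.8)/1.03 = 0.4660; E_B = (0.6727 − 0.4660)/√2 = 0.1462.
E_A − E_B = -0.4443 − 0.1462 = -0.5905 ≈ -0.59.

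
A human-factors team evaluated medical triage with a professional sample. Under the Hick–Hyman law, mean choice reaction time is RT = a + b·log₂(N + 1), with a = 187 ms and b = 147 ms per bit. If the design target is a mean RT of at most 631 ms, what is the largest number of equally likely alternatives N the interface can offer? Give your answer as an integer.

7

Set 187 + 147·log₂(N + 1) ≤ 631.
log₂(N + 1) ≤ (631 − 187) / 147 = 3.0204.
N + 1 ≤ 2^3.0204 = 8.1139.
N ≤ 7.1139, so the largest integer N is 7.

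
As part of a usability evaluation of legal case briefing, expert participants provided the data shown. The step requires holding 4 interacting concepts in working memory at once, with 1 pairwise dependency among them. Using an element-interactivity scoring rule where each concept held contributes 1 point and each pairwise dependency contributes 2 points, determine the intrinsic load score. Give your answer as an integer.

Element contribution: 4 × 1 = 4.
Interaction contribution: 1 × 2 = 2.
Intrinsic load = 4 + 2 = 6.

6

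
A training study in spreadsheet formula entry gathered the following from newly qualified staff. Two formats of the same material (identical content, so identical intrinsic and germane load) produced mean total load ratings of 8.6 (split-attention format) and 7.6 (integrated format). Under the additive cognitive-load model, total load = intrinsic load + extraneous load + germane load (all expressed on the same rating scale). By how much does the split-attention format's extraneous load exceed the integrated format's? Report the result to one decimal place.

1.0

Intrinsic and germane load are equal across formats, so the difference in total load equals the difference in extraneous load.
Extraneous-load difference = 8.6 − 7.6 = 1.0.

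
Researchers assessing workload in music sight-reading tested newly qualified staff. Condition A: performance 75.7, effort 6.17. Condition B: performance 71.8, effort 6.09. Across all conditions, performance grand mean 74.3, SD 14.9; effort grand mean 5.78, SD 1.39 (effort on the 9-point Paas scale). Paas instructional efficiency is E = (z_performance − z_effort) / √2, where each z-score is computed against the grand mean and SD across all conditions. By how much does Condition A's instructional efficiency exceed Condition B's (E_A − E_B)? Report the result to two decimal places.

0.14

Condition A: z_P = (75.7 − 74.3)/14.9 = 0.0940; z_E = (6.17 − 5.78)/1.39 = 0.2806; E_A = (0.0940 − 0.2806)/√2 = -0.1319.
Condition B: z_P = (71.8 − 74.3)/14.9 = -0.1678; z_E = (6.09 − 5.78)/1.39 = 0.2230; E_B = (-0.1678 − 0.2230)/√2 = -0.2763.
E_A − E_B = -0.1319 − (-0.2763) = 0.1444 ≈ 0.14.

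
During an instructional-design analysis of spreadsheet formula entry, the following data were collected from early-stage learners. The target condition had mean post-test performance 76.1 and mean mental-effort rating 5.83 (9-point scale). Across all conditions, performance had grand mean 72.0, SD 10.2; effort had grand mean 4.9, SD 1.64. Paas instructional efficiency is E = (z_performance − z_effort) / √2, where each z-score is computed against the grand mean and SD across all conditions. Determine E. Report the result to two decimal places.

-0.12

z_performance = (76.1 − 72.0) / 10.2 = 4.1000 / 10.2 = 0.4020.
z_effort = (5.83 − 4.9) / 1.64 = 0.9300 / 1.64 = 0.5671.
z_P − z_E = 0.4020 − 0.5671 = -0.1651.
E = -0.1651 / √2 = -0.1651 / 1.41421 = -0.1167 ≈ -0.12.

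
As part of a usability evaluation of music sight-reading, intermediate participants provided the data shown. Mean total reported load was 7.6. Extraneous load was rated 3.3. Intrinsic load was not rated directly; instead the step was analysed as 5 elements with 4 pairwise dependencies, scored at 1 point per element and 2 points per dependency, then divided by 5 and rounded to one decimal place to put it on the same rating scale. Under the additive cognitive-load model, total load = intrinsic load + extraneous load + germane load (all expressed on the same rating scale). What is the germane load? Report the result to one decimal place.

Intrinsic (element-interactivity): (5 × 1 + 4 × 2) / 5 = 13 / 5 = 2.6000 → 2.6.
germane load = total − intrinsic − extraneous
             = 7.6 − 2.6 − 3.3 = 1.7.

1.7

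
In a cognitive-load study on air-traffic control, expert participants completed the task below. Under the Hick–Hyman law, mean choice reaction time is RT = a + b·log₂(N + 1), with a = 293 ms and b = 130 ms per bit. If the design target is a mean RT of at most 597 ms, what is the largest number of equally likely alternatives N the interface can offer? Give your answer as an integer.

Set 293 + 130·log₂(N + 1) ≤ 597.
log₂(N + 1) ≤ (597 − 293) / 130 = 2.3385.
N + 1 ≤ 2^2.3385 = 5.0578.
N ≤ 4.0578, so the largest integer N is 4.

4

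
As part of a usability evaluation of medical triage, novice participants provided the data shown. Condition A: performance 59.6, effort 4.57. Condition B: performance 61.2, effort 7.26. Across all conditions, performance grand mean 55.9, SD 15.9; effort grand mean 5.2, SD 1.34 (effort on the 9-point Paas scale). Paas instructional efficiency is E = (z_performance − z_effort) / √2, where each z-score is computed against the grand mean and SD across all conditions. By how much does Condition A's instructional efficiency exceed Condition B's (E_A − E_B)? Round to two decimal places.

Condition A: z_P = (59.6 − 55.9)/15.9 = 0.2327; z_E = (4.57 − 5.2)/1.34 = -0.4701; E_A = (0.2327 − (-0.4701))/√2 = 0.4970.
Condition B: z_P = (61.2 − 55.9)/15.9 = 0.3333; z_E = (7.26 − 5.2)/1.34 = 1.5373; E_B = (0.3333 − 1.5373)/√2 = -0.8514.
E_A − E_B = 0.4970 − (-0.8514) = 1.3484 ≈ 1.35.

1.35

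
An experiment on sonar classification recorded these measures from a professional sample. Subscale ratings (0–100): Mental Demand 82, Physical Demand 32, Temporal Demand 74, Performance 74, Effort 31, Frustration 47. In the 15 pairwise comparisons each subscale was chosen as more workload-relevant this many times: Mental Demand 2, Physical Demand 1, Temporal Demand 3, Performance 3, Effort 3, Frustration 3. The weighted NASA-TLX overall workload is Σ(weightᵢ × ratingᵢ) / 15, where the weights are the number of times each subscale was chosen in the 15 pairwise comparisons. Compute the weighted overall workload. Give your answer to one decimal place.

The tallies are the weights (they sum to 15).
Weighted sum = 2·82 + 1·32 + 3·74 + 3·74 + 3·31 + 3·47
            = 164 + 32 + 222 + 222 + 93 + 141 = 874.
Overall workload = 874 / 15 = 58.2667 ≈ 58.3.

58.3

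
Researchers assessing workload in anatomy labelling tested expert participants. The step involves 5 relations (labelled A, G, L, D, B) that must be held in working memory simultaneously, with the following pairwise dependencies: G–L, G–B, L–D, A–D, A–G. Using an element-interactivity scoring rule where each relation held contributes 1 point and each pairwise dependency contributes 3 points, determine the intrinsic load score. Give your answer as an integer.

Count of relations held simultaneously: 5.
Count of pairwise dependencies listed: 5.
Element contribution: 5 × 1 = 5.
Interaction contribution: 5 × 3 = 15.
Intrinsic load = 5 + 15 = 20.

20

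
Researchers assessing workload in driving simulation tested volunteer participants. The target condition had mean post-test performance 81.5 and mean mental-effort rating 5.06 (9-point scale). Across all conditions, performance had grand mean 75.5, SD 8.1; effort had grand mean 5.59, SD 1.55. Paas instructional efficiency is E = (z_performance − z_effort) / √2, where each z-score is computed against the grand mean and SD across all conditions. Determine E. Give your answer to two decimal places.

0.77

z_performance = (81.5 − 75.5) / 8.1 = 6.0000 / 8.1 = 0.7407.
z_effort = (5.06 − 5.59) / 1.55 = -0.5300 / 1.55 = -0.3419.
z_P − z_E = 0.7407 − (-0.3419) = 1.0826.
E = 1.0826 / √2 = 1.0826 / 1.41421 = 0.7655 ≈ 0.77.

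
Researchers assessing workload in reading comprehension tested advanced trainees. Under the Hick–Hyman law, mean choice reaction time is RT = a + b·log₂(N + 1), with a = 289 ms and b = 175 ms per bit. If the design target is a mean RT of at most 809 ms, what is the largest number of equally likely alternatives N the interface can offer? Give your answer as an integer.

6

Set 289 + 175·log₂(N + 1) ≤ 809.
log₂(N + 1) ≤ (809 − 289) / 175 = 2.9714.
N + 1 ≤ 2^2.9714 = 7.8430.
N ≤ 6.8430, so the largest integer N is 6.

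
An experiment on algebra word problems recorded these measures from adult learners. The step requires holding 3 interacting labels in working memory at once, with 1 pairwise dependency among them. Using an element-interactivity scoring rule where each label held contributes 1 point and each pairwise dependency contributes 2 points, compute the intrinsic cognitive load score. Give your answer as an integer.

5

Element contribution: 3 × 1 = 3.
Interaction contribution: 1 × 2 = 2.
Intrinsic load = 3 + 2 = 5.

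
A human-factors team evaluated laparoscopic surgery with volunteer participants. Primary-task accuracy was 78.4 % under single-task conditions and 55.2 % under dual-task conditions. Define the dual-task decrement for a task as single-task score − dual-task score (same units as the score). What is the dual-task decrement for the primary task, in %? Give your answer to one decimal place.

Decrement = 78.4 − 55.2 = 23.2000 % ≈ 23.2 %.

23.2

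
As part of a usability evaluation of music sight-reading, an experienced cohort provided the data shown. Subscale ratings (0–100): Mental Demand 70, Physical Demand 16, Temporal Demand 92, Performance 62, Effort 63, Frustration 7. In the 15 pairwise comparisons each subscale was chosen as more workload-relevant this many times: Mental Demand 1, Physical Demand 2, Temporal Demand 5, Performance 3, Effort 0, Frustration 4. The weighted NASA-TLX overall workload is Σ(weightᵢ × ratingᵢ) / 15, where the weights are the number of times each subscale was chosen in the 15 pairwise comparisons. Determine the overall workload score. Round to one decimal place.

51.7

The tallies are the weights (they sum to 15).
Weighted sum = 1·70 + 2·16 + 5·92 + 3·62 + 0·63 + 4·7
            = 70 + 32 + 460 + 186 + 0 + 28 = 776.
Overall workload = 776 / 15 = 51.7333 ≈ 51.7.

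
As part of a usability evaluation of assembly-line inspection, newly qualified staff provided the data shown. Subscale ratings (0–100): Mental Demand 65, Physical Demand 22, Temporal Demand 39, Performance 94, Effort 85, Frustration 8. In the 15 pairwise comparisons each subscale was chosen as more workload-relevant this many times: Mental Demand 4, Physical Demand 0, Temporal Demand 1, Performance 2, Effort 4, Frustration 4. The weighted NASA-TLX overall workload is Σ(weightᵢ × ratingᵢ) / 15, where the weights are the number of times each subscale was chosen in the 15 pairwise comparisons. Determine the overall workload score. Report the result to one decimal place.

57.3

The tallies are the weights (they sum to 15).
Weighted sum = 4·65 + 0·22 + 1·39 + 2·94 + 4·85 + 4·8
            = 260 + 0 + 39 + 188 + 340 + 32 = 859.
Overall workload = 859 / 15 = 57.2667 ≈ 57.3.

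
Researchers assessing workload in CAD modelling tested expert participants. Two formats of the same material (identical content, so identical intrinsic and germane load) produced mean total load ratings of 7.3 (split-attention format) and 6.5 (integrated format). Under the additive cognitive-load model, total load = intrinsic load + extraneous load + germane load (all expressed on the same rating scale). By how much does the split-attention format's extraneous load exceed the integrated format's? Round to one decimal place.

0.8

Intrinsic and germane load are equal across formats, so the difference in total load equals the difference in extraneous load.
Extraneous-load difference = 7.3 − 6.5 = 0.8.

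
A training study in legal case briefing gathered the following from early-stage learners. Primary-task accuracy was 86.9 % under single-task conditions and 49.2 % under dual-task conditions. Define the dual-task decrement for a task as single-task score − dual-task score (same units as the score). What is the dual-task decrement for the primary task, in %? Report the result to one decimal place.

Decrement = 86.9 − 49.2 = 37.7000 % ≈ 37.7 %.

37.7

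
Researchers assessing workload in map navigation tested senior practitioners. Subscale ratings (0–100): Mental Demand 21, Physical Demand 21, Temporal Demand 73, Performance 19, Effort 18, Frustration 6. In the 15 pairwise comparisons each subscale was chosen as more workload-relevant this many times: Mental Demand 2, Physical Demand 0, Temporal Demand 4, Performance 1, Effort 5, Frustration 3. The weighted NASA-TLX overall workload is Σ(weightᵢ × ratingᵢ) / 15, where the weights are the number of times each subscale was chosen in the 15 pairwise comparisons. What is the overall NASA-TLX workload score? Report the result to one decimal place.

The tallies are the weights (they sum to 15).
Weighted sum = 2·21 + 0·21 + 4·73 + 1·19 + 5·18 + 3·6
            = 42 + 0 + 292 + 19 + 90 + 18 = 461.
Overall workload = 461 / 15 = 30.7333 ≈ 30.7.

30.7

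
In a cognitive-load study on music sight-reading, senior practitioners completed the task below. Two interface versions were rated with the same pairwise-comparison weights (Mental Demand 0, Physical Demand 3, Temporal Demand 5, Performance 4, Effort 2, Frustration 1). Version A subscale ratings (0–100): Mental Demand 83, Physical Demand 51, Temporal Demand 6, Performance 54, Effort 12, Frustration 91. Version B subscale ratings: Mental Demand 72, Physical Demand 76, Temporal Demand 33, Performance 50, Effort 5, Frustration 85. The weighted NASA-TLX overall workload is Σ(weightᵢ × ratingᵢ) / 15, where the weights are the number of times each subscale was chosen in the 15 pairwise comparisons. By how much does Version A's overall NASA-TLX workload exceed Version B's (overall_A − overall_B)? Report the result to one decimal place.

Version A weighted sum = 0·83 + 3·51 + 5·6 + 4·54 + 2·12 + 1·91 = 0 + 153 + 30 + 216 + 24 + 91 = 514; overall_A = 514/15 = 34.2667.
Version B weighted sum = 0·72 + 3·76 + 5·33 + 4·50 + 2·5 + 1·85 = 0 + 228 + 165 + 200 + 10 + 85 = 688; overall_B = 688/15 = 45.8667.
Difference = 34.2667 − 45.8667 = -11.6000 ≈ -11.6.

-11.6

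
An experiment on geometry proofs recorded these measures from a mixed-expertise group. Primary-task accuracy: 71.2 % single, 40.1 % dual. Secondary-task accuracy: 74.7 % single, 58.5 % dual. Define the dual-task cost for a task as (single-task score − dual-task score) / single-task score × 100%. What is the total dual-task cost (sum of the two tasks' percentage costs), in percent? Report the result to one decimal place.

65.4

Primary cost = (71.2 − 40.1) / 71.2 × 100% = 43.6798%.
Secondary cost = (74.7 − 58.5) / 74.7 × 100% = 21.6867%.
Total = 43.6798% + 21.6867% = 65.3665% ≈ 65.4%.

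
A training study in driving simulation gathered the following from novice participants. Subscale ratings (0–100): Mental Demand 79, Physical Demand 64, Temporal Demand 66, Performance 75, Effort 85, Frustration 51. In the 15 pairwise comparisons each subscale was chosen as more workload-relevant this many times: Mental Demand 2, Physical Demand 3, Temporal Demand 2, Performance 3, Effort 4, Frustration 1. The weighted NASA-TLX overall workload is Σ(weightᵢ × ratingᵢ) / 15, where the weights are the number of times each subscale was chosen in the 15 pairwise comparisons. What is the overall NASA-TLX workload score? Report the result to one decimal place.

The tallies are the weights (they sum to 15).
Weighted sum = 2·79 + 3·64 + 2·66 + 3·75 + 4·85 + 1·51
            = 158 + 192 + 132 + 225 + 340 + 51 = 1098.
Overall workload = 1098 / 15 = 73.2000 ≈ 73.2.

73.2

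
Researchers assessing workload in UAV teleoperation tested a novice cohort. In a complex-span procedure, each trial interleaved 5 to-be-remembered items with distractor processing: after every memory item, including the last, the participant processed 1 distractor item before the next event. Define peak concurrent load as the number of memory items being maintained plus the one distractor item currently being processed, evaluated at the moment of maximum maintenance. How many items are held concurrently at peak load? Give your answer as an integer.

Maintenance is greatest during the distractor(s) after memory item 5: all 5 memory items are being held.
One distractor item is concurrently being processed.
Peak concurrent load = 5 + 1 = 6 items.

6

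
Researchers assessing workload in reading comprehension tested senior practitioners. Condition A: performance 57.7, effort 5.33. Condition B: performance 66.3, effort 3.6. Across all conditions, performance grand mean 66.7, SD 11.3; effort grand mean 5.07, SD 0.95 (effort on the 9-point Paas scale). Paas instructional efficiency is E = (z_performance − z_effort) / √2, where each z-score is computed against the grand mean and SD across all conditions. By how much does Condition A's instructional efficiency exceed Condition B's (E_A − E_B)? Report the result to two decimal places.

Condition A: z_P = (57.7 − 66.7)/11.3 = -0.7965; z_E = (5.33 − 5.07)/0.95 = 0.2737; E_A = (-0.7965 − 0.2737)/√2 = -0.7567.
Condition B: z_P = (66.3 − 66.7)/11.3 = -0.0354; z_E = (3.6 − 5.07)/0.95 = -1.5474; E_B = (-0.0354 − (-1.5474))/√2 = 1.0691.
E_A − E_B = -0.7567 − 1.0691 = -1.8258 ≈ -1.83.

-1.83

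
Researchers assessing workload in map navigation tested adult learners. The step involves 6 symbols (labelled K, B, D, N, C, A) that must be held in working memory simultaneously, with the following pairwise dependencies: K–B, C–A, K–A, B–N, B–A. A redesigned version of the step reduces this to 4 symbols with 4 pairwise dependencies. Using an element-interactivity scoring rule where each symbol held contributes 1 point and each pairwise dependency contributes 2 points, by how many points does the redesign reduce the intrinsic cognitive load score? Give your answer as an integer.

4

Original: 6 × 1 + 5 × 2 = 6 + 10 = 16.
Redesigned: 4 × 1 + 4 × 2 = 4 + 8 = 12.
Reduction = 16 − 12 = 4.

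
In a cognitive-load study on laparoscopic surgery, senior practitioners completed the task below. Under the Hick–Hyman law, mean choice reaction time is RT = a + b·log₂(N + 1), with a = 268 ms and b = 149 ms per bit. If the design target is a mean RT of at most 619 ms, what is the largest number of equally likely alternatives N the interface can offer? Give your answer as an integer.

4

Set 268 + 149·log₂(N + 1) ≤ 619.
log₂(N + 1) ≤ (619 − 268) / 149 = 2.3557.
N + 1 ≤ 2^2.3557 = 5.1184.
N ≤ 4.1184, so the largest integer N is 4.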